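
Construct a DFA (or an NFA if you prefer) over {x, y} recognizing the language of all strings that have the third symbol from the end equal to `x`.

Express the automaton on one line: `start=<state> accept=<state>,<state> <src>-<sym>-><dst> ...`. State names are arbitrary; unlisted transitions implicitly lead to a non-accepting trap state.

A DFA must remember the last 3 symbols (since which symbol is third-to-last isn't known until the input ends). Use one state per possible window of the last ≤3 symbols; accept from those whose window starts with `x`.
With 15 states:
          x    y  
>  q0     q1   q2 
   q1     q3   q4 
   q2     q5   q6 
   q3     q7   q8 
   q4     q9  q10 
   q5    q11  q12 
   q6    q13  q14 
 * q7     q7   q8 
 * q8     q9  q10 
 * q9    q11  q12 
 * q10   q13  q14 
   q11    q7   q8 
   q12    q9  q10 
   q13   q11  q12 
   q14   q13  q14 
(> = start, * = accepting)

start=q0 accept=q7,q8,q9,q10 q0-x->q1 q0-y->q2 q1-x->q3 q1-y->q4 q2-x->q5 q2-y->q6 q3-x->q7 q3-y->q8 q4-x->q9 q4-y->q10 q5-x->q11 q5-y->q12 q6-x->q13 q6-y->q14 q7-x->q7 q7-y->q8 q8-x->q9 q8-y->q10 q9-x->q11 q9-y->q12 q10-x->q13 q10-y->q14 q11-x->q7 q11-y->q8 q12-x->q9 q12-y->q10 q13-x->q11 q13-y->q12 q14-x->q13 q14-y->q14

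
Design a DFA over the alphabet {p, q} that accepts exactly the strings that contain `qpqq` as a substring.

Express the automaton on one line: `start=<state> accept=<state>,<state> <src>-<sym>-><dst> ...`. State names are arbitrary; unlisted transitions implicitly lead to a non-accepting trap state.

start=S0 accept=S4 S0-p->S0 S0-q->S1 S1-p->S2 S1-q->S1 S2-p->S0 S2-q->S3 S3-p->S2 S3-q->S4 S4-p->S4 S4-q->S4

Track how much of `qpqq` has been matched so far: state S0 is no progress, S4 is the absorbing accept state reached once `qpqq` has occurred. Intermediate states record partial matches; on a mismatch, fall back to the longest reusable overlap.
A 5-state machine:
        p   q  
>  S0   S0  S1 
   S1   S2  S1 
   S2   S0  S3 
   S3   S2  S4 
 * S4   S4  S4 
(> = start, * = accepting)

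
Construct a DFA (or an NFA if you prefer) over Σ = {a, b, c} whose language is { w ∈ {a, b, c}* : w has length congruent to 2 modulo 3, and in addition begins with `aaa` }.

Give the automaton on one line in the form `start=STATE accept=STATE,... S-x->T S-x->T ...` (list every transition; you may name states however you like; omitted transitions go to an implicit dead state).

start=q0 accept=q8 q0-a->q1 q0-b->q2 q0-c->q2 q1-a->q3 q1-b->q4 q1-c->q4 q2-a->q4 q2-b->q4 q2-c->q4 q3-a->q5 q3-b->q6 q3-c->q6 q4-a->q6 q4-b->q6 q4-c->q6 q5-a->q7 q5-b->q7 q5-c->q7 q6-a->q2 q6-b->q2 q6-c->q2 q7-a->q8 q7-b->q8 q7-c->q8 q8-a->q5 q8-b->q5 q8-c->q5

Handle the two conditions separately and then intersect. The first has 3 states tracking the input length modulo 3; the second has 5 states tracking whether the input so far still matches the prefix `aaa`. A product state is a pair (one from each), accepting exactly when both do.
        a   b   c  
>  q0   q1  q2  q2 
   q1   q3  q4  q4 
   q2   q4  q4  q4 
   q3   q5  q6  q6 
   q4   q6  q6  q6 
   q5   q7  q7  q7 
   q6   q2  q2  q2 
   q7   q8  q8  q8 
 * q8   q5  q5  q5 
(> = start, * = accepting)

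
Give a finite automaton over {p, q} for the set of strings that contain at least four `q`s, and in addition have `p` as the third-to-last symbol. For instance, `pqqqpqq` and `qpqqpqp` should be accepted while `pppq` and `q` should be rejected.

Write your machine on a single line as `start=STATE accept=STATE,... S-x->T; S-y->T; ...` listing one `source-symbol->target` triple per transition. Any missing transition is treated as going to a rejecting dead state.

start=S0; accept=S8,S12,S13,S15; S0-p->S0; S0-q->S1; S1-p->S1; S1-q->S2; S2-p->S3; S2-q->S4; S3-p->S3; S3-q->S5; S4-p->S6; S4-q->S7; S5-p->S6; S5-q->S8; S6-p->S9; S6-q->S10; S7-p->S11; S7-q->S7; S8-p->S11; S8-q->S7; S9-p->S9; S9-q->S12; S10-p->S13; S10-q->S8; S11-p->S14; S11-q->S10; S12-p->S13; S12-q->S8; S13-p->S14; S13-q->S10; S14-p->S15; S14-q->S12; S15-p->S15; S15-q->S12

Run two small machines in parallel and take their product. The first has 6 states tracking the count of `q`s, saturating at 5; the second has 15 states tracking the last 3 symbols read. A product state is a pair (one from each), accepting exactly when both do. Minimizing collapses redundant product states.
16 states suffice.
          p    q  
>  S0     S0   S1 
   S1     S1   S2 
   S2     S3   S4 
   S3     S3   S5 
   S4     S6   S7 
   S5     S6   S8 
   S6     S9  S10 
   S7    S11   S7 
 * S8    S11   S7 
   S9     S9  S12 
   S10   S13   S8 
   S11   S14  S10 
 * S12   S13   S8 
 * S13   S14  S10 
   S14   S15  S12 
 * S15   S15  S12 
(> = start, * = accepting)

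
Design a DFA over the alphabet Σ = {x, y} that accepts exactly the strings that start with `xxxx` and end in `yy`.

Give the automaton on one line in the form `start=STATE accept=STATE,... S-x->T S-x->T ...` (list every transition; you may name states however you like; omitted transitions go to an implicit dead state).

Handle the two conditions separately and then intersect. The first has 6 states tracking whether the input so far still matches the prefix `xxxx`; the second has 3 states tracking how much of the suffix `yy` has currently been matched. A product state is a pair (one from each), accepting exactly when both do. After merging equivalent states the machine shrinks.
An 8-state machine:
        x   y  
>  s0   s1  s2 
   s1   s3  s2 
   s2   s2  s2 
   s3   s4  s2 
   s4   s5  s2 
   s5   s5  s6 
   s6   s5  s7 
 * s7   s5  s7 
(> = start, * = accepting)

start=s0 accept=s7 s0-x->s1 s0-y->s2 s1-x->s3 s1-y->s2 s2-x->s2 s2-y->s2 s3-x->s4 s3-y->s2 s4-x->s5 s4-y->s2 s5-x->s5 s5-y->s6 s6-x->s5 s6-y->s7 s7-x->s5 s7-y->s7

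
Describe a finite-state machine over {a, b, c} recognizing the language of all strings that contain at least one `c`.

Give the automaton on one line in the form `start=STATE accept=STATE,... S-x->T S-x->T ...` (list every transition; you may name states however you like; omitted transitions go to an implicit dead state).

Only the number of `c`s matters, and only up to 2. Make a chain q0 → q1 → q2 advanced by each `c` (with q2 absorbing); every other symbol self-loops. The accepting set is {q1, q2}.
A 3-state machine:
        a   b   c  
>  q0   q0  q0  q1 
 * q1   q1  q1  q2 
 * q2   q2  q2  q2 
(> = start, * = accepting)

start=q0 accept=q1,q2 q0-a->q0 q0-b->q0 q0-c->q1 q1-a->q1 q1-b->q1 q1-c->q2 q2-a->q2 q2-b->q2 q2-c->q2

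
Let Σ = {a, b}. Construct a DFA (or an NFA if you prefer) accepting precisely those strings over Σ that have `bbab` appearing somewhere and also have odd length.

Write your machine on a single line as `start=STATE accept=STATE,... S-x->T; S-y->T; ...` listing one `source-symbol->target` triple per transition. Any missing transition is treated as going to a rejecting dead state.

Handle the two conditions separately and then intersect. One (5 states) tracks whether and how much of `bbab` has been seen; the other (2 states) tracks the input length modulo 2. Each combined state is a pair, one component from each; accept when both components accept.
A 10-state machine:
        a   b  
>  q0   q1  q2 
   q1   q0  q3 
   q2   q0  q4 
   q3   q1  q5 
   q4   q6  q5 
   q5   q7  q4 
   q6   q0  q8 
   q7   q1  q9 
   q8   q9  q9 
 * q9   q8  q8 
(> = start, * = accepting)

start=q0; accept=q9; q0-a->q1; q0-b->q2; q1-a->q0; q1-b->q3; q2-a->q0; q2-b->q4; q3-a->q1; q3-b->q5; q4-a->q6; q4-b->q5; q5-a->q7; q5-b->q4; q6-a->q0; q6-b->q8; q7-a->q1; q7-b->q9; q8-a->q9; q8-b->q9; q9-a->q8; q9-b->q8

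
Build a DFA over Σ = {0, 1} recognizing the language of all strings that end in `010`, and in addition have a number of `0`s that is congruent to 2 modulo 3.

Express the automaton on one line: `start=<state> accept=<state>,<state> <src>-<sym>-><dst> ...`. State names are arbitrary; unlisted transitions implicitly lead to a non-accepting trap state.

Build one automaton per condition and run them in lockstep. One (4 states) tracks how much of the suffix `010` has currently been matched; the other (3 states) tracks the count of `0`s modulo 3. Each combined state is a pair, one component from each; accept when both components accept. Equivalent product states are then merged.
A 6-state machine:
        0   1  
>  S0   S1  S0 
   S1   S2  S3 
   S2   S0  S2 
   S3   S4  S5 
 * S4   S0  S2 
   S5   S2  S5 
(> = start, * = accepting)

start=S0 accept=S4 S0-0->S1 S0-1->S0 S1-0->S2 S1-1->S3 S2-0->S0 S2-1->S2 S3-0->S4 S3-1->S5 S4-0->S0 S4-1->S2 S5-0->S2 S5-1->S5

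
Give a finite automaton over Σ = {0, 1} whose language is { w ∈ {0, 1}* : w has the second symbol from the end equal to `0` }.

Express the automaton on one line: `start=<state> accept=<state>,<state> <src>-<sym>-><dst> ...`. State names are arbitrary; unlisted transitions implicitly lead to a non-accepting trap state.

start=q0 accept=q3,q4 q0-0->q1 q0-1->q2 q1-0->q3 q1-1->q4 q2-0->q5 q2-1->q6 q3-0->q3 q3-1->q4 q4-0->q5 q4-1->q6 q5-0->q3 q5-1->q4 q6-0->q5 q6-1->q6

A DFA must remember the last 2 symbols (since which symbol is second-to-last isn't known until the input ends). Use one state per possible window of the last ≤2 symbols; accept from those whose window starts with `0`.
With 7 states:
        0   1  
>  q0   q1  q2 
   q1   q3  q4 
   q2   q5  q6 
 * q3   q3  q4 
 * q4   q5  q6 
   q5   q3  q4 
   q6   q5  q6 
(> = start, * = accepting)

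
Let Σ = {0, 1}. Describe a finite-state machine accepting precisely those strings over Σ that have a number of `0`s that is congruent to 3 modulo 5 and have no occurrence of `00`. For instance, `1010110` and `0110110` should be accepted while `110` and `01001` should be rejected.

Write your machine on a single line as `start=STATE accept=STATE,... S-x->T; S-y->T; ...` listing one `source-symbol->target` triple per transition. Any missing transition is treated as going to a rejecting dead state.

start=S0; accept=S6,S7; S0-0->S1; S0-1->S0; S1-0->S2; S1-1->S3; S2-0->S2; S2-1->S2; S3-0->S4; S3-1->S3; S4-0->S2; S4-1->S5; S5-0->S6; S5-1->S5; S6-0->S2; S6-1->S7; S7-0->S8; S7-1->S7; S8-0->S2; S8-1->S9; S9-0->S10; S9-1->S9; S10-0->S2; S10-1->S0

Build one automaton per condition and run them in lockstep. The first has 5 states tracking the count of `0`s modulo 5; the second has 3 states tracking partial matches of the forbidden pattern `00`. A product state is a pair (one from each), accepting exactly when both do. Minimizing collapses redundant product states.
11 states suffice.
          0    1  
>  S0     S1   S0 
   S1     S2   S3 
   S2     S2   S2 
   S3     S4   S3 
   S4     S2   S5 
   S5     S6   S5 
 * S6     S2   S7 
 * S7     S8   S7 
   S8     S2   S9 
   S9    S10   S9 
   S10    S2   S0 
(> = start, * = accepting)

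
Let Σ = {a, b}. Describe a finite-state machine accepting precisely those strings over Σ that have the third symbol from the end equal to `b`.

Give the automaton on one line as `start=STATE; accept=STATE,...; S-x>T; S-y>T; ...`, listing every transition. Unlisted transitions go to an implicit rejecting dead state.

start=q0; accept=q11,q12,q13,q14; q0-a>q1; q0-b>q2; q1-a>q3; q1-b>q4; q2-a>q5; q2-b>q6; q3-a>q7; q3-b>q8; q4-a>q9; q4-b>q10; q5-a>q11; q5-b>q12; q6-a>q13; q6-b>q14; q7-a>q7; q7-b>q8; q8-a>q9; q8-b>q10; q9-a>q11; q9-b>q12; q10-a>q13; q10-b>q14; q11-a>q7; q11-b>q8; q12-a>q9; q12-b>q10; q13-a>q11; q13-b>q12; q14-a>q13; q14-b>q14

A DFA must remember the last 3 symbols (since which symbol is third-to-last isn't known until the input ends). Use one state per possible window of the last ≤3 symbols; accept from those whose window starts with `b`.
15 states suffice.
          a    b  
>  q0     q1   q2 
   q1     q3   q4 
   q2     q5   q6 
   q3     q7   q8 
   q4     q9  q10 
   q5    q11  q12 
   q6    q13  q14 
   q7     q7   q8 
   q8     q9  q10 
   q9    q11  q12 
   q10   q13  q14 
 * q11    q7   q8 
 * q12    q9  q10 
 * q13   q11  q12 
 * q14   q13  q14 
(> = start, * = accepting)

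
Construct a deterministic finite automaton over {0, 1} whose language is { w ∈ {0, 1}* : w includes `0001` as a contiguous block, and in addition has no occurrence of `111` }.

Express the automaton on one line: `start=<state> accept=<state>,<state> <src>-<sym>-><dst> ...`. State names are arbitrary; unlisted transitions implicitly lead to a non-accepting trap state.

start=s0 accept=s7,s8,s9 s0-0->s1 s0-1->s2 s1-0->s3 s1-1->s2 s2-0->s1 s2-1->s4 s3-0->s5 s3-1->s2 s4-0->s1 s4-1->s6 s5-0->s5 s5-1->s7 s6-0->s6 s6-1->s6 s7-0->s8 s7-1->s9 s8-0->s8 s8-1->s7 s9-0->s8 s9-1->s6

Build one automaton per condition and run them in lockstep. The first has 5 states tracking whether and how much of `0001` has been seen; the second has 4 states tracking partial matches of the forbidden pattern `111`. A product state is a pair (one from each), accepting exactly when both do. After merging equivalent states the machine shrinks.
        0   1  
>  s0   s1  s2 
   s1   s3  s2 
   s2   s1  s4 
   s3   s5  s2 
   s4   s1  s6 
   s5   s5  s7 
   s6   s6  s6 
 * s7   s8  s9 
 * s8   s8  s7 
 * s9   s8  s6 
(> = start, * = accepting)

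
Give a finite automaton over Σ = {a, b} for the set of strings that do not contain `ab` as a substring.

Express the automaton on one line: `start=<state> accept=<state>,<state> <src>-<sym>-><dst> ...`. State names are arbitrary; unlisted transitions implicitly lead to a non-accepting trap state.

This is the complement of 'contains `ab`'. Use the same substring-matching states — q0 through q2 holding how much of `ab` has just been matched — but flip the accepting set: everything except the trap q2 accepts.
3 states suffice.
        a   b  
>* q0   q1  q0 
 * q1   q1  q2 
   q2   q2  q2 
(> = start, * = accepting)

start=q0 accept=q0,q1 q0-a->q1 q0-b->q0 q1-a->q1 q1-b->q2 q2-a->q2 q2-b->q2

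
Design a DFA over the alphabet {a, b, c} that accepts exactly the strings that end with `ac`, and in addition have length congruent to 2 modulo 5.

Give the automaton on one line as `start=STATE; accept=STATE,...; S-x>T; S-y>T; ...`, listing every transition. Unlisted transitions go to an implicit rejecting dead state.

start=S0; accept=S4; S0-a>S1; S0-b>S2; S0-c>S2; S1-a>S3; S1-b>S3; S1-c>S4; S2-a>S3; S2-b>S3; S2-c>S3; S3-a>S5; S3-b>S5; S3-c>S5; S4-a>S5; S4-b>S5; S4-c>S5; S5-a>S6; S5-b>S6; S5-c>S6; S6-a>S0; S6-b>S0; S6-c>S0

Build one automaton per condition and run them in lockstep. The first has 3 states tracking how much of the suffix `ac` has currently been matched; the second has 5 states tracking the input length modulo 5. A product state is a pair (one from each), accepting exactly when both do. After merging equivalent states the machine shrinks.
With 7 states:
        a   b   c  
>  S0   S1  S2  S2 
   S1   S3  S3  S4 
   S2   S3  S3  S3 
   S3   S5  S5  S5 
 * S4   S5  S5  S5 
   S5   S6  S6  S6 
   S6   S0  S0  S0 
(> = start, * = accepting)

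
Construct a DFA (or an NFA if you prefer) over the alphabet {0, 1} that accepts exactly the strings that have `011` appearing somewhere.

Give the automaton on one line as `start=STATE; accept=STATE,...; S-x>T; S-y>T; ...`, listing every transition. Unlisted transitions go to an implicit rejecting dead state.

Track how much of `011` has been matched so far: state A is no progress, D is the absorbing accept state reached once `011` has occurred. Intermediate states record partial matches; on a mismatch, fall back to the longest reusable overlap.
       0  1 
>  A   B  A 
   B   B  C 
   C   B  D 
 * D   D  D 
(> = start, * = accepting)

start=A; accept=D; A-0>B; A-1>A; B-0>B; B-1>C; C-0>B; C-1>D; D-0>D; D-1>D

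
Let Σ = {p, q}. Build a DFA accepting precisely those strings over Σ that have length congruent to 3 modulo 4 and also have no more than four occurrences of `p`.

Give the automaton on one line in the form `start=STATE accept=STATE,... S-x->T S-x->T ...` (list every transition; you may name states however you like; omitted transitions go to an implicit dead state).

Handle the two conditions separately and then intersect. One (4 states) tracks the input length modulo 4; the other (6 states) tracks the count of `p`s, saturating at 5. Each combined state is a pair, one component from each; accept when both components accept. Equivalent product states are then merged.
A 21-state machine:
       p  q 
>  A   B  C 
   B   D  E 
   C   E  F 
   D   G  H 
   E   H  I 
   F   I  J 
 * G   K  L 
 * H   L  M 
 * I   M  N 
 * J   N  A 
   K   O  P 
   L   P  Q 
   M   Q  R 
   N   R  B 
   O   O  O 
   P   O  S 
   Q   S  T 
   R   T  D 
   S   O  U 
   T   U  G 
 * U   O  K 
(> = start, * = accepting)

start=A accept=G,H,I,J,U A-p->B A-q->C B-p->D B-q->E C-p->E C-q->F D-p->G D-q->H E-p->H E-q->I F-p->I F-q->J G-p->K G-q->L H-p->L H-q->M I-p->M I-q->N J-p->N J-q->A K-p->O K-q->P L-p->P L-q->Q M-p->Q M-q->R N-p->R N-q->B O-p->O O-q->O P-p->O P-q->S Q-p->S Q-q->T R-p->T R-q->D S-p->O S-q->U T-p->U T-q->G U-p->O U-q->K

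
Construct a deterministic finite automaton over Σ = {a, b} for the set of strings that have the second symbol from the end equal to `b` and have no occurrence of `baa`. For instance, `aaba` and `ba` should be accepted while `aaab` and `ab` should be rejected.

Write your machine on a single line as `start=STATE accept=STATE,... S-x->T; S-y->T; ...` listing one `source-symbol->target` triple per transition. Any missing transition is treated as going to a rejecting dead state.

start=s0; accept=s2,s3; s0-a->s0; s0-b->s1; s1-a->s2; s1-b->s3; s2-a->s4; s2-b->s1; s3-a->s2; s3-b->s3; s4-a->s4; s4-b->s4

Handle the two conditions separately and then intersect. The first has 7 states tracking the last 2 symbols read; the second has 4 states tracking partial matches of the forbidden pattern `baa`. A product state is a pair (one from each), accepting exactly when both do. Equivalent product states are then merged.
With 5 states:
        a   b  
>  s0   s0  s1 
   s1   s2  s3 
 * s2   s4  s1 
 * s3   s2  s3 
   s4   s4  s4 
(> = start, * = accepting)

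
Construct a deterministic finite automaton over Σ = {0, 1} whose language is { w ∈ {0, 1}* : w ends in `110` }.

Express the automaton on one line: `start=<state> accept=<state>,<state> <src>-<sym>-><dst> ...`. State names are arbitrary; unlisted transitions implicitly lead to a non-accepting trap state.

Let each state record the length of the longest suffix of the input read so far that is also a prefix of `110`. q1 means the last symbol is `1`; q2 means the last 2 symbols are `11`; q3 means the last 3 symbols are `110`. Accept only at q3, where the string currently ends in `110`.
With 4 states:
        0   1  
>  q0   q0  q1 
   q1   q0  q2 
   q2   q3  q2 
 * q3   q0  q1 
(> = start, * = accepting)

start=q0 accept=q3 q0-0->q0 q0-1->q1 q1-0->q0 q1-1->q2 q2-0->q3 q2-1->q2 q3-0->q0 q3-1->q1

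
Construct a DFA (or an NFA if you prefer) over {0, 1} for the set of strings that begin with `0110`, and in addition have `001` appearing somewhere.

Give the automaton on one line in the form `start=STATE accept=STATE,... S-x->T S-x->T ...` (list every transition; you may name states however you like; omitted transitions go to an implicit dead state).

start=S0 accept=S8 S0-0->S1 S0-1->S2 S1-0->S2 S1-1->S3 S2-0->S2 S2-1->S2 S3-0->S2 S3-1->S4 S4-0->S5 S4-1->S2 S5-0->S6 S5-1->S7 S6-0->S6 S6-1->S8 S7-0->S5 S7-1->S7 S8-0->S8 S8-1->S8

Build one automaton per condition and run them in lockstep. The first has 6 states tracking whether the input so far still matches the prefix `0110`; the second has 4 states tracking whether and how much of `001` has been seen. A product state is a pair (one from each), accepting exactly when both do. Equivalent product states are then merged.
9 states suffice.
        0   1  
>  S0   S1  S2 
   S1   S2  S3 
   S2   S2  S2 
   S3   S2  S4 
   S4   S5  S2 
   S5   S6  S7 
   S6   S6  S8 
   S7   S5  S7 
 * S8   S8  S8 
(> = start, * = accepting)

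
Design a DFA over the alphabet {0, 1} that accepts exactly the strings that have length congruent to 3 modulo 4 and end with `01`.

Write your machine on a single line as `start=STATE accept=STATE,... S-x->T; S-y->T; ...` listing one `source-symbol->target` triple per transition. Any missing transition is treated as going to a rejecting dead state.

start=s0; accept=s7; s0-0->s1; s0-1->s2; s1-0->s3; s1-1->s4; s2-0->s3; s2-1->s5; s3-0->s6; s3-1->s7; s4-0->s6; s4-1->s8; s5-0->s6; s5-1->s8; s6-0->s9; s6-1->s10; s7-0->s9; s7-1->s0; s8-0->s9; s8-1->s0; s9-0->s1; s9-1->s11; s10-0->s1; s10-1->s2; s11-0->s3; s11-1->s5

Run two small machines in parallel and take their product. One (4 states) tracks the input length modulo 4; the other (3 states) tracks how much of the suffix `01` has currently been matched. Each combined state is a pair, one component from each; accept when both components accept.
12 states suffice.
          0    1  
>  s0     s1   s2 
   s1     s3   s4 
   s2     s3   s5 
   s3     s6   s7 
   s4     s6   s8 
   s5     s6   s8 
   s6     s9  s10 
 * s7     s9   s0 
   s8     s9   s0 
   s9     s1  s11 
   s10    s1   s2 
   s11    s3   s5 
(> = start, * = accepting)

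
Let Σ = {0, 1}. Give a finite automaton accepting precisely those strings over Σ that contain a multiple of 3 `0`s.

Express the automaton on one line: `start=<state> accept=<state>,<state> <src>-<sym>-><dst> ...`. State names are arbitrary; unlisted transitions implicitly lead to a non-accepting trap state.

The only thing that matters is how many `0`s have appeared, reduced mod 3. Use one state per residue: q0 for 0, …, q2 for 2. Reading `0` moves to the next residue; anything else stays put. q0 is accepting.
3 states suffice.
        0   1  
>* q0   q1  q0 
   q1   q2  q1 
   q2   q0  q2 
(> = start, * = accepting)

start=q0 accept=q0 q0-0->q1 q0-1->q0 q1-0->q2 q1-1->q1 q2-0->q0 q2-1->q2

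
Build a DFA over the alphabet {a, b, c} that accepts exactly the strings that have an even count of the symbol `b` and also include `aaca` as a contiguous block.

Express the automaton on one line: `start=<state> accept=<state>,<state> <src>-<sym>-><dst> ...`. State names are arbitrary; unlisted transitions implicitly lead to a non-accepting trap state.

Handle the two conditions separately and then intersect. The first has 2 states tracking the count of `b`s modulo 2; the second has 5 states tracking whether and how much of `aaca` has been seen. A product state is a pair (one from each), accepting exactly when both do.
10 states suffice.
        a   b   c  
>  q0   q1  q2  q0 
   q1   q3  q2  q0 
   q2   q4  q0  q2 
   q3   q3  q2  q5 
   q4   q6  q0  q2 
   q5   q7  q2  q0 
   q6   q6  q0  q8 
 * q7   q7  q9  q7 
   q8   q9  q0  q2 
   q9   q9  q7  q9 
(> = start, * = accepting)

start=q0 accept=q7 q0-a->q1 q0-b->q2 q0-c->q0 q1-a->q3 q1-b->q2 q1-c->q0 q2-a->q4 q2-b->q0 q2-c->q2 q3-a->q3 q3-b->q2 q3-c->q5 q4-a->q6 q4-b->q0 q4-c->q2 q5-a->q7 q5-b->q2 q5-c->q0 q6-a->q6 q6-b->q0 q6-c->q8 q7-a->q7 q7-b->q9 q7-c->q7 q8-a->q9 q8-b->q0 q8-c->q2 q9-a->q9 q9-b->q7 q9-c->q9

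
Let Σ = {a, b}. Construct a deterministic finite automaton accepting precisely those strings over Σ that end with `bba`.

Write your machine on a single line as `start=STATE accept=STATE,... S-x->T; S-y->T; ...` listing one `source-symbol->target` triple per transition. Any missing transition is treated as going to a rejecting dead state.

start=s0; accept=s3; s0-a->s0; s0-b->s1; s1-a->s0; s1-b->s2; s2-a->s3; s2-b->s2; s3-a->s0; s3-b->s1

Let each state record the length of the longest suffix of the input read so far that is also a prefix of `bba`. s1 means the last symbol is `b`; s2 means the last 2 symbols are `bb`; s3 means the last 3 symbols are `bba`. Accept only at s3, where the string currently ends in `bba`.
A 4-state machine:
        a   b  
>  s0   s0  s1 
   s1   s0  s2 
   s2   s3  s2 
 * s3   s0  s1 
(> = start, * = accepting)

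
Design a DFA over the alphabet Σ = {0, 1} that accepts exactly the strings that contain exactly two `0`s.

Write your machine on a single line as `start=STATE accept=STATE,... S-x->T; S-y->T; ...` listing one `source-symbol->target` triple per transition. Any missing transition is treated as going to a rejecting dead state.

start=q0; accept=q2; q0-0->q1; q0-1->q0; q1-0->q2; q1-1->q1; q2-0->q3; q2-1->q2; q3-0->q3; q3-1->q3

Count `0`s, saturating at 3: states q0 through q2 mean 0 through 2 `0`s seen; q3 means more than 2. Each `0` increments (capped at q3); other symbols loop. Accept from {q2}.
With 4 states:
        0   1  
>  q0   q1  q0 
   q1   q2  q1 
 * q2   q3  q2 
   q3   q3  q3 
(> = start, * = accepting)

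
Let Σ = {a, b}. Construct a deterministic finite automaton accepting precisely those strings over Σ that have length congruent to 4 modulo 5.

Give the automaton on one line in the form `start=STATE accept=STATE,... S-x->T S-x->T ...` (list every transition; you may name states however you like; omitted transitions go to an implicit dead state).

start=q0 accept=q4 q0-a->q1 q0-b->q1 q1-a->q2 q1-b->q2 q2-a->q3 q2-b->q3 q3-a->q4 q3-b->q4 q4-a->q0 q4-b->q0

Count input length modulo 5: every symbol advances one step around the cycle q0 → q1 → q2 → q3 → q4 → q0. Accept at q4.
A 5-state machine:
        a   b  
>  q0   q1  q1 
   q1   q2  q2 
   q2   q3  q3 
   q3   q4  q4 
 * q4   q0  q0 
(> = start, * = accepting)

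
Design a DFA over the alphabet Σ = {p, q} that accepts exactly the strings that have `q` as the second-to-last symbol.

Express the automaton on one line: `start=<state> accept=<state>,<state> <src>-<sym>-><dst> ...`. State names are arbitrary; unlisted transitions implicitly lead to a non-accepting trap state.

start=S0 accept=S5,S6 S0-p->S1 S0-q->S2 S1-p->S3 S1-q->S4 S2-p->S5 S2-q->S6 S3-p->S3 S3-q->S4 S4-p->S5 S4-q->S6 S5-p->S3 S5-q->S4 S6-p->S5 S6-q->S6

A DFA must remember the last 2 symbols (since which symbol is second-to-last isn't known until the input ends). Use one state per possible window of the last ≤2 symbols; accept from those whose window starts with `q`.
7 states suffice.
        p   q  
>  S0   S1  S2 
   S1   S3  S4 
   S2   S5  S6 
   S3   S3  S4 
   S4   S5  S6 
 * S5   S3  S4 
 * S6   S5  S6 
(> = start, * = accepting)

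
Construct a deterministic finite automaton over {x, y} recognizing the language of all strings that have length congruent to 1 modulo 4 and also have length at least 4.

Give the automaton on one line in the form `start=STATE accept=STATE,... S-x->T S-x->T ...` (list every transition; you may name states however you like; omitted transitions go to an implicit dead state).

start=A accept=F A-x->B A-y->B B-x->C B-y->C C-x->D C-y->D D-x->E D-y->E E-x->F E-y->F F-x->C F-y->C

Run two small machines in parallel and take their product. The first has 4 states tracking the input length modulo 4; the second has 6 states tracking the input length, saturating at 5. A product state is a pair (one from each), accepting exactly when both do. Equivalent product states are then merged.
6 states suffice.
       x  y 
>  A   B  B 
   B   C  C 
   C   D  D 
   D   E  E 
   E   F  F 
 * F   C  C 
(> = start, * = accepting)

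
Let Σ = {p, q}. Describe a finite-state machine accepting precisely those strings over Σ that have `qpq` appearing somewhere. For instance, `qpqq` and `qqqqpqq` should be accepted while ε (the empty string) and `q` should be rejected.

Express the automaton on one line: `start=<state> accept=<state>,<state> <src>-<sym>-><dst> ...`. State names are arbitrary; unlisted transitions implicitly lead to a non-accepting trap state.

start=S0 accept=S3 S0-p->S0 S0-q->S1 S1-p->S2 S1-q->S1 S2-p->S0 S2-q->S3 S3-p->S3 S3-q->S3

Track how much of `qpq` has been matched so far: state S0 is no progress, S3 is the absorbing accept state reached once `qpq` has occurred. Intermediate states record partial matches; on a mismatch, fall back to the longest reusable overlap.
With 4 states:
        p   q  
>  S0   S0  S1 
   S1   S2  S1 
   S2   S0  S3 
 * S3   S3  S3 
(> = start, * = accepting)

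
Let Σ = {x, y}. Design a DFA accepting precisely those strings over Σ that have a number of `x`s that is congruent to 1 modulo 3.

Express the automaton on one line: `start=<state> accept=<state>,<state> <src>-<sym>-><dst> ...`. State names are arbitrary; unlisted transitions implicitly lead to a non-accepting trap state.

start=s0 accept=s1 s0-x->s1 s0-y->s0 s1-x->s2 s1-y->s1 s2-x->s0 s2-y->s2

The only thing that matters is how many `x`s have appeared, reduced mod 3. Use one state per residue: s0 for 0, …, s2 for 2. Reading `x` moves to the next residue; anything else stays put. s1 is accepting.
A 3-state machine:
        x   y  
>  s0   s1  s0 
 * s1   s2  s1 
   s2   s0  s2 
(> = start, * = accepting)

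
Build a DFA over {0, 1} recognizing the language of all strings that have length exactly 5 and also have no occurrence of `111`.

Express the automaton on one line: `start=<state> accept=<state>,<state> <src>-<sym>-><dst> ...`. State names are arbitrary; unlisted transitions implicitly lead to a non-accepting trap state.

start=s0 accept=s14,s15,s16 s0-0->s1 s0-1->s2 s1-0->s3 s1-1->s4 s2-0->s3 s2-1->s5 s3-0->s6 s3-1->s7 s4-0->s6 s4-1->s8 s5-0->s6 s5-1->s9 s6-0->s10 s6-1->s11 s7-0->s10 s7-1->s12 s8-0->s10 s8-1->s13 s9-0->s13 s9-1->s13 s10-0->s14 s10-1->s15 s11-0->s14 s11-1->s16 s12-0->s14 s12-1->s17 s13-0->s17 s13-1->s17 s14-0->s18 s14-1->s19 s15-0->s18 s15-1->s20 s16-0->s18 s16-1->s21 s17-0->s21 s17-1->s21 s18-0->s18 s18-1->s19 s19-0->s18 s19-1->s20 s20-0->s18 s20-1->s21 s21-0->s21 s21-1->s21

Handle the two conditions separately and then intersect. One (7 states) tracks the input length, saturating at 6; the other (4 states) tracks partial matches of the forbidden pattern `111`. Each combined state is a pair, one component from each; accept when both components accept.
A 22-state machine:
          0    1  
>  s0     s1   s2 
   s1     s3   s4 
   s2     s3   s5 
   s3     s6   s7 
   s4     s6   s8 
   s5     s6   s9 
   s6    s10  s11 
   s7    s10  s12 
   s8    s10  s13 
   s9    s13  s13 
   s10   s14  s15 
   s11   s14  s16 
   s12   s14  s17 
   s13   s17  s17 
 * s14   s18  s19 
 * s15   s18  s20 
 * s16   s18  s21 
   s17   s21  s21 
   s18   s18  s19 
   s19   s18  s20 
   s20   s18  s21 
   s21   s21  s21 
(> = start, * = accepting)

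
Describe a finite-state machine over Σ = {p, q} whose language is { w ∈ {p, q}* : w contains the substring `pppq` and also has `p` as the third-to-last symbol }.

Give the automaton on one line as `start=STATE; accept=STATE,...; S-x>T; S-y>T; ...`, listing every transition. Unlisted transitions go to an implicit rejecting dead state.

start=S0; accept=S4,S5,S6,S11; S0-p>S1; S0-q>S0; S1-p>S2; S1-q>S0; S2-p>S3; S2-q>S0; S3-p>S3; S3-q>S4; S4-p>S5; S4-q>S6; S5-p>S7; S5-q>S8; S6-p>S9; S6-q>S10; S7-p>S11; S7-q>S4; S8-p>S5; S8-q>S6; S9-p>S7; S9-q>S8; S10-p>S9; S10-q>S10; S11-p>S11; S11-q>S4

Run two small machines in parallel and take their product. One (5 states) tracks whether and how much of `pppq` has been seen; the other (15 states) tracks the last 3 symbols read. Each combined state is a pair, one component from each; accept when both components accept. Equivalent product states are then merged.
          p    q  
>  S0     S1   S0 
   S1     S2   S0 
   S2     S3   S0 
   S3     S3   S4 
 * S4     S5   S6 
 * S5     S7   S8 
 * S6     S9  S10 
   S7    S11   S4 
   S8     S5   S6 
   S9     S7   S8 
   S10    S9  S10 
 * S11   S11   S4 
(> = start, * = accepting)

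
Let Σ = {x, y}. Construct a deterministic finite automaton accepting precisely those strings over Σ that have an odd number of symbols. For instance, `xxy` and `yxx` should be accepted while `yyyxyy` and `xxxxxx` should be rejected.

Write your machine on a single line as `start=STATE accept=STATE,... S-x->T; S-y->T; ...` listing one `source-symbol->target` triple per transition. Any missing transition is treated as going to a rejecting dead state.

Count input length modulo 2: every symbol advances one step around the cycle s0 → s1 → s0. Accept at s1.
With 2 states:
        x   y  
>  s0   s1  s1 
 * s1   s0  s0 
(> = start, * = accepting)

start=s0; accept=s1; s0-x->s1; s0-y->s1; s1-x->s0; s1-y->s0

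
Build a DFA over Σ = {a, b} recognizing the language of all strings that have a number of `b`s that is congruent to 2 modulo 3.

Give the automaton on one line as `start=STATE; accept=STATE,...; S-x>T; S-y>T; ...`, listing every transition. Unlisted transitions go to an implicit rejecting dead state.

The only thing that matters is how many `b`s have appeared, reduced mod 3. Use one state per residue: q0 for 0, …, q2 for 2. Reading `b` moves to the next residue; anything else stays put. q2 is accepting.
3 states suffice.
        a   b  
>  q0   q0  q1 
   q1   q1  q2 
 * q2   q2  q0 
(> = start, * = accepting)

start=q0; accept=q2; q0-a>q0; q0-b>q1; q1-a>q1; q1-b>q2; q2-a>q2; q2-b>q0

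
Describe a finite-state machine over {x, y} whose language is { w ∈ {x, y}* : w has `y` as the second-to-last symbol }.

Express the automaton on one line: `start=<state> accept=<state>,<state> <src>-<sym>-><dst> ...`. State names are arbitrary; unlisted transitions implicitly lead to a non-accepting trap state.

start=S0 accept=S5,S6 S0-x->S1 S0-y->S2 S1-x->S3 S1-y->S4 S2-x->S5 S2-y->S6 S3-x->S3 S3-y->S4 S4-x->S5 S4-y->S6 S5-x->S3 S5-y->S4 S6-x->S5 S6-y->S6

Because acceptance depends on a position counted from the end, the machine has to buffer the most recent 2 symbols. Make each state the string of the last up-to-2 symbols read; on input `x` shift the window left and append `x`. Accept when the buffered window has length 2 and begins with `y`.
With 7 states:
        x   y  
>  S0   S1  S2 
   S1   S3  S4 
   S2   S5  S6 
   S3   S3  S4 
   S4   S5  S6 
 * S5   S3  S4 
 * S6   S5  S6 
(> = start, * = accepting)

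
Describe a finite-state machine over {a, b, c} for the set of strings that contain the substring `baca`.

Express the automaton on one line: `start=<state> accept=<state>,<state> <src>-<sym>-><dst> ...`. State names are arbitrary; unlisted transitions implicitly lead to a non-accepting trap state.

start=s0 accept=s4 s0-a->s0 s0-b->s1 s0-c->s0 s1-a->s2 s1-b->s1 s1-c->s0 s2-a->s0 s2-b->s1 s2-c->s3 s3-a->s4 s3-b->s1 s3-c->s0 s4-a->s4 s4-b->s4 s4-c->s4

States s0..s3 record the length of the longest prefix of `baca` that matches the current input suffix. Reaching s4 means `baca` has been seen, and we stay there forever. Accept from s4.
5 states suffice.
        a   b   c  
>  s0   s0  s1  s0 
   s1   s2  s1  s0 
   s2   s0  s1  s3 
   s3   s4  s1  s0 
 * s4   s4  s4  s4 
(> = start, * = accepting)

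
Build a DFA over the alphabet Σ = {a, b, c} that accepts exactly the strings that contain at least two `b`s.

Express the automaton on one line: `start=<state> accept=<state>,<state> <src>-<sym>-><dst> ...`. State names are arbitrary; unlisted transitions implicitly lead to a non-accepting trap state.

Only the number of `b`s matters, and only up to 3. Make a chain S0 → S1 → S2 → S3 advanced by each `b` (with S3 absorbing); every other symbol self-loops. The accepting set is {S2, S3}.
A 4-state machine:
        a   b   c  
>  S0   S0  S1  S0 
   S1   S1  S2  S1 
 * S2   S2  S3  S2 
 * S3   S3  S3  S3 
(> = start, * = accepting)

start=S0 accept=S2,S3 S0-a->S0 S0-b->S1 S0-c->S0 S1-a->S1 S1-b->S2 S1-c->S1 S2-a->S2 S2-b->S3 S2-c->S2 S3-a->S3 S3-b->S3 S3-c->S3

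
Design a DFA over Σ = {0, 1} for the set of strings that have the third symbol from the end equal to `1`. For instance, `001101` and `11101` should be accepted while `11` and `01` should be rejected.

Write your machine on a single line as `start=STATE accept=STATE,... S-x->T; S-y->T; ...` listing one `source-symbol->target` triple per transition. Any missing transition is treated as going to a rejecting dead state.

start=q0; accept=q11,q12,q13,q14; q0-0->q1; q0-1->q2; q1-0->q3; q1-1->q4; q2-0->q5; q2-1->q6; q3-0->q7; q3-1->q8; q4-0->q9; q4-1->q10; q5-0->q11; q5-1->q12; q6-0->q13; q6-1->q14; q7-0->q7; q7-1->q8; q8-0->q9; q8-1->q10; q9-0->q11; q9-1->q12; q10-0->q13; q10-1->q14; q11-0->q7; q11-1->q8; q12-0->q9; q12-1->q10; q13-0->q11; q13-1->q12; q14-0->q13; q14-1->q14

Because acceptance depends on a position counted from the end, the machine has to buffer the most recent 3 symbols. Make each state the string of the last up-to-3 symbols read; on input `x` shift the window left and append `x`. Accept when the buffered window has length 3 and begins with `1`.
          0    1  
>  q0     q1   q2 
   q1     q3   q4 
   q2     q5   q6 
   q3     q7   q8 
   q4     q9  q10 
   q5    q11  q12 
   q6    q13  q14 
   q7     q7   q8 
   q8     q9  q10 
   q9    q11  q12 
   q10   q13  q14 
 * q11    q7   q8 
 * q12    q9  q10 
 * q13   q11  q12 
 * q14   q13  q14 
(> = start, * = accepting)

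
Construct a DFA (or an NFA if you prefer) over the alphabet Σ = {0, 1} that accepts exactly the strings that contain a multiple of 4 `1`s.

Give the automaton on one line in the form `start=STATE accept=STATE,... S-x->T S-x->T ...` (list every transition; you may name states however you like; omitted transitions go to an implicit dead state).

start=q0 accept=q0 q0-0->q0 q0-1->q1 q1-0->q1 q1-1->q2 q2-0->q2 q2-1->q3 q3-0->q3 q3-1->q0

The only thing that matters is how many `1`s have appeared, reduced mod 4. Use one state per residue: q0 for 0, …, q3 for 3. Reading `1` moves to the next residue; anything else stays put. q0 is accepting.
A 4-state machine:
        0   1  
>* q0   q0  q1 
   q1   q1  q2 
   q2   q2  q3 
   q3   q3  q0 
(> = start, * = accepting)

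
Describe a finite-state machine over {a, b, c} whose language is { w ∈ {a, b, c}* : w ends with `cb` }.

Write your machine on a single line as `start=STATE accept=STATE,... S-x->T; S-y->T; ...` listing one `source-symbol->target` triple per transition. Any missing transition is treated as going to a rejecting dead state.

Remember how much of `cb` the current input suffix matches. State q0 means no match yet; q1 means the last symbol is `c`; q2 means the last 2 symbols are `cb`. Only q2 accepts. On a mismatch, fall back to the longest proper suffix that is still a prefix of `cb`.
With 3 states:
        a   b   c  
>  q0   q0  q0  q1 
   q1   q0  q2  q1 
 * q2   q0  q0  q1 
(> = start, * = accepting)

start=q0; accept=q2; q0-a->q0; q0-b->q0; q0-c->q1; q1-a->q0; q1-b->q2; q1-c->q1; q2-a->q0; q2-b->q0; q2-c->q1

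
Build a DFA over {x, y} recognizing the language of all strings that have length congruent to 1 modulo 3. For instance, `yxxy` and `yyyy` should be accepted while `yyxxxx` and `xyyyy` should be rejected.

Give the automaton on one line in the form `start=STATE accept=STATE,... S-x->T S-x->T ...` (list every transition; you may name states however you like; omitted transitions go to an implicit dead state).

start=q0 accept=q1 q0-x->q1 q0-y->q1 q1-x->q2 q1-y->q2 q2-x->q0 q2-y->q0

Count input length modulo 3: every symbol advances one step around the cycle q0 → q1 → q2 → q0. Accept at q1.
3 states suffice.
        x   y  
>  q0   q1  q1 
 * q1   q2  q2 
   q2   q0  q0 
(> = start, * = accepting)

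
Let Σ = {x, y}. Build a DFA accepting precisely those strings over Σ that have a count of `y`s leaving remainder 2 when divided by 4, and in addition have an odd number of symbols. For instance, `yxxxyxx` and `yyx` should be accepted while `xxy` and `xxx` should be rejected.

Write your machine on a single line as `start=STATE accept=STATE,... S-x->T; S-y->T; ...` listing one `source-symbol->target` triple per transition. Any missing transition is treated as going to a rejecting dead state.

Run two small machines in parallel and take their product. One (4 states) tracks the count of `y`s modulo 4; the other (2 states) tracks the input length modulo 2. Each combined state is a pair, one component from each; accept when both components accept.
        x   y  
>  S0   S1  S2 
   S1   S0  S3 
   S2   S3  S4 
   S3   S2  S5 
   S4   S5  S6 
 * S5   S4  S7 
   S6   S7  S0 
   S7   S6  S1 
(> = start, * = accepting)

start=S0; accept=S5; S0-x->S1; S0-y->S2; S1-x->S0; S1-y->S3; S2-x->S3; S2-y->S4; S3-x->S2; S3-y->S5; S4-x->S5; S4-y->S6; S5-x->S4; S5-y->S7; S6-x->S7; S6-y->S0; S7-x->S6; S7-y->S1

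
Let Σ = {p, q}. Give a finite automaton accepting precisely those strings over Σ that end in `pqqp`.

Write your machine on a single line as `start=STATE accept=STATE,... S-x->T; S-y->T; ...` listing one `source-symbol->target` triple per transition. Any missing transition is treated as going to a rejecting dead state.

start=S0; accept=S4; S0-p->S1; S0-q->S0; S1-p->S1; S1-q->S2; S2-p->S1; S2-q->S3; S3-p->S4; S3-q->S0; S4-p->S1; S4-q->S2

Remember how much of `pqqp` the current input suffix matches. State S0 means no match yet; S1 means the last symbol is `p`; S2 means the last 2 symbols are `pq`; S3 means the last 3 symbols are `pqq`; S4 means the last 4 symbols are `pqqp`. Only S4 accepts. On a mismatch, fall back to the longest proper suffix that is still a prefix of `pqqp`.
        p   q  
>  S0   S1  S0 
   S1   S1  S2 
   S2   S1  S3 
   S3   S4  S0 
 * S4   S1  S2 
(> = start, * = accepting)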